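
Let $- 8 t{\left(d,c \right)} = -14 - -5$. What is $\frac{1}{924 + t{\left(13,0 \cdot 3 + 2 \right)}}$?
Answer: $\frac{8}{7401} \approx 0.0010809$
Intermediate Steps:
$t{\left(d,c \right)} = \frac{9}{8}$ ($t{\left(d,c \right)} = - \frac{-14 - -5}{8} = - \frac{-14 + 5}{8} = \left(- \frac{1}{8}\right) \left(-9\right) = \frac{9}{8}$)
$\frac{1}{924 + t{\left(13,0 \cdot 3 + 2 \right)}} = \frac{1}{924 + \frac{9}{8}} = \frac{1}{\frac{7401}{8}} = \frac{8}{7401}$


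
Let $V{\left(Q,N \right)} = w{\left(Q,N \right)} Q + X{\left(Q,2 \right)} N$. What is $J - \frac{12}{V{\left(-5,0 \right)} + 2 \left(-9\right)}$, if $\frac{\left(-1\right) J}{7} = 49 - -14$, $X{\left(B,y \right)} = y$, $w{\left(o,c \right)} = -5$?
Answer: $- \frac{3099}{7} \approx -442.71$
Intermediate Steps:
$J = -441$ ($J = - 7 \left(49 - -14\right) = - 7 \left(49 + 14\right) = \left(-7\right) 63 = -441$)
$V{\left(Q,N \right)} = - 5 Q + 2 N$
$J - \frac{12}{V{\left(-5,0 \right)} + 2 \left(-9\right)} = -441 - \frac{12}{\left(\left(-5\right) \left(-5\right) + 2 \cdot 0\right) + 2 \left(-9\right)} = -441 - \frac{12}{\left(25 + 0\right) - 18} = -441 - \frac{12}{25 - 18} = -441 - \frac{12}{7} = - \frac{3099}{7}$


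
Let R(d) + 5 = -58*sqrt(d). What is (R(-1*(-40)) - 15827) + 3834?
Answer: -11998 - 116*sqrt(10) ≈ -12365.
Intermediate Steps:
R(d) = -5 - 58*sqrt(d)
(R(-1*(-40)) - 15827) + 3834 = ((-5 - 58*sqrt(40)) - 15827) + 3834 = ((-5 - 116*sqrt(10)) - 15827) + 3834 = (-15832 - 116*sqrt(10)) + 3834 = -11998 - 116*sqrt(10)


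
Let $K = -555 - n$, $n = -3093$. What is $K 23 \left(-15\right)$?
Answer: $-875610$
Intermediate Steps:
$K = 2538$ ($K = -555 - -3093 = -555 + 3093 = 2538$)
$K 23 \left(-15\right) = 2538 \cdot 23 \left(-15\right) = 2538 \left(-345\right) = -875610$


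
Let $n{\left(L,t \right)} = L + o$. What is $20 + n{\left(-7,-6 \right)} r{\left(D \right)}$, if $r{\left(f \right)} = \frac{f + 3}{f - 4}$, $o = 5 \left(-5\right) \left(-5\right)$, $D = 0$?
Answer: $- \frac{137}{2} \approx -68.5$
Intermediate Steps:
$o = 125$ ($o = \left(-25\right) \left(-5\right) = 125$)
$r{\left(f \right)} = \frac{3 + f}{-4 + f}$
$n{\left(L,t \right)} = 125 + L$ ($n{\left(L,t \right)} = L + 125 = 125 + L$)
$20 + n{\left(-7,-6 \right)} r{\left(D \right)} = 20 + \left(125 - 7\right) \frac{3 + 0}{-4 + 0} = 20 + 118 \frac{1}{-4} \cdot 3 = 20 + 118 \left(\left(- \frac{1}{4}\right) 3\right) = 20 + 118 \left(- \frac{3}{4}\right) = 20 - \frac{177}{2} = - \frac{137}{2}$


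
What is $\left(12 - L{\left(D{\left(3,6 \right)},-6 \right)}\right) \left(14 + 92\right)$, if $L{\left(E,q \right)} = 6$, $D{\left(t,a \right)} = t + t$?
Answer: $636$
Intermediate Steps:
$D{\left(t,a \right)} = 2 t$
$\left(12 - L{\left(D{\left(3,6 \right)},-6 \right)}\right) \left(14 + 92\right) = \left(12 - 6\right) \left(14 + 92\right) = \left(12 - 6\right) 106 = 6 \cdot 106 = 636$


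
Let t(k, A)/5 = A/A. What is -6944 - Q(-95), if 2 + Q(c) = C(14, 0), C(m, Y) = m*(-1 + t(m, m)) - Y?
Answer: -6998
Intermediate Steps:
t(k, A) = 5 (t(k, A) = 5*(A/A) = 5*1 = 5)
C(m, Y) = -Y + 4*m (C(m, Y) = m*(-1 + 5) - Y = m*4 - Y = 4*m - Y = -Y + 4*m)
Q(c) = 54 (Q(c) = -2 + (-1*0 + 4*14) = -2 + (0 + 56) = -2 + 56 = 54)
-6944 - Q(-95) = -6944 - 1*54 = -6944 - 54 = -6998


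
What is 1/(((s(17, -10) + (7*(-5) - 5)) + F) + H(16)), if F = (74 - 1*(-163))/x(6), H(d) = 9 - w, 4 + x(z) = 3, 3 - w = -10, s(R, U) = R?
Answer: -1/264 ≈ -0.0037879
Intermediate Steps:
w = 13 (w = 3 - 1*(-10) = 3 + 10 = 13)
x(z) = -1 (x(z) = -4 + 3 = -1)
H(d) = -4 (H(d) = 9 - 1*13 = 9 - 13 = -4)
F = -237 (F = (74 - 1*(-163))/(-1) = (74 + 163)*(-1) = 237*(-1) = -237)
1/(((s(17, -10) + (7*(-5) - 5)) + F) + H(16)) = 1/(((17 + (7*(-5) - 5)) - 237) - 4) = 1/(((17 + (-35 - 5)) - 237) - 4) = 1/(((17 - 40) - 237) - 4) = 1/((-23 - 237) - 4) = 1/(-260 - 4) = 1/(-264) = -1/264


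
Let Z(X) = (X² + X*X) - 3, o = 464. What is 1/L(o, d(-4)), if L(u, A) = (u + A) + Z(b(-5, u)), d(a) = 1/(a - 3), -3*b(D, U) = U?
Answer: 63/3043178 ≈ 2.0702e-5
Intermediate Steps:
b(D, U) = -U/3
d(a) = 1/(-3 + a)
Z(X) = -3 + 2*X² (Z(X) = (X² + X²) - 3 = 2*X² - 3 = -3 + 2*X²)
L(u, A) = -3 + A + u + 2*u²/9 (L(u, A) = (u + A) + (-3 + 2*(-u/3)²) = (A + u) + (-3 + 2*(u²/9)) = (A + u) + (-3 + 2*u²/9) = -3 + A + u + 2*u²/9)
1/L(o, d(-4)) = 1/(-3 + 1/(-3 - 4) + 464 + (2/9)*464²) = 1/(-3 + 1/(-7) + 464 + (2/9)*215296) = 1/(-3 - ⅐ + 464 + 430592/9) = 1/(3043178/63) = 63/3043178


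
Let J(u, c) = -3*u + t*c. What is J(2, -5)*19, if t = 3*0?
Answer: -114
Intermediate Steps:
t = 0
J(u, c) = -3*u (J(u, c) = -3*u + 0*c = -3*u + 0 = -3*u)
J(2, -5)*19 = -3*2*19 = -6*19 = -114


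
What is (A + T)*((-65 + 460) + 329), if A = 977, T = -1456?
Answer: -346796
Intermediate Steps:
(A + T)*((-65 + 460) + 329) = (977 - 1456)*((-65 + 460) + 329) = -479*(395 + 329) = -479*724 = -346796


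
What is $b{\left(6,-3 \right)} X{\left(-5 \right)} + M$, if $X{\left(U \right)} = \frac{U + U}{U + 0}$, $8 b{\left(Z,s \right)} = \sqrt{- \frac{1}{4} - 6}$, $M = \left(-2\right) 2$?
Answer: $-4 + \frac{5 i}{8} \approx -4.0 + 0.625 i$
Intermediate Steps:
$M = -4$
$b{\left(Z,s \right)} = \frac{5 i}{16}$ ($b{\left(Z,s \right)} = \frac{\sqrt{- \frac{1}{4} - 6}}{8} = \frac{\sqrt{- \frac{25}{4}}}{8} = \frac{\frac{5}{2} i}{8} = \frac{5 i}{16}$)
$X{\left(U \right)} = 2$ ($X{\left(U \right)} = \frac{2 U}{U} = 2$)
$b{\left(6,-3 \right)} X{\left(-5 \right)} + M = \frac{5 i}{16} \cdot 2 - 4 = \frac{5 i}{8} - 4 = -4 + \frac{5 i}{8}$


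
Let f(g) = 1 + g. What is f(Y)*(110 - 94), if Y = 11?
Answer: 192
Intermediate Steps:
f(Y)*(110 - 94) = (1 + 11)*(110 - 94) = 12*16 = 192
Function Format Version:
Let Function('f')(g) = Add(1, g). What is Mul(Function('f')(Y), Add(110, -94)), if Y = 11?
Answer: 192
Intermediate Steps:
Mul(Function('f')(Y), Add(110, -94)) = Mul(Add(1, 11), Add(110, -94)) = Mul(12, 16) = 192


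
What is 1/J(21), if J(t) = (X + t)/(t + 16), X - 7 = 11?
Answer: 37/39 ≈ 0.94872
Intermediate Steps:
X = 18 (X = 7 + 11 = 18)
J(t) = (18 + t)/(16 + t) (J(t) = (18 + t)/(t + 16) = (18 + t)/(16 + t))
1/J(21) = 1/((18 + 21)/(16 + 21)) = 1/(39/37) = 37/39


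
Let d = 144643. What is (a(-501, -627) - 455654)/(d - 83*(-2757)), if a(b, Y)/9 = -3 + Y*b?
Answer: 1185731/186737 ≈ 6.3497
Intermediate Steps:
a(b, Y) = -27 + 9*Y*b (a(b, Y) = 9*(-3 + Y*b) = -27 + 9*Y*b)
(a(-501, -627) - 455654)/(d - 83*(-2757)) = ((-27 + 9*(-627)*(-501)) - 455654)/(144643 - 83*(-2757)) = ((-27 + 2827143) - 455654)/(144643 + 228831) = (2827116 - 455654)/373474 = 2371462*(1/373474) = 1185731/186737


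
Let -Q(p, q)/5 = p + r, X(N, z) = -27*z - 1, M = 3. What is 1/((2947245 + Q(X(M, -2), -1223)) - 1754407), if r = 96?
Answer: 1/1192093 ≈ 8.3886e-7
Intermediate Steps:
X(N, z) = -1 - 27*z
Q(p, q) = -480 - 5*p (Q(p, q) = -5*(p + 96) = -5*(96 + p) = -480 - 5*p)
1/((2947245 + Q(X(M, -2), -1223)) - 1754407) = 1/((2947245 + (-480 - 5*(-1 - 27*(-2)))) - 1754407) = 1/((2947245 + (-480 - 5*(-1 + 54))) - 1754407) = 1/((2947245 + (-480 - 5*53)) - 1754407) = 1/((2947245 + (-480 - 265)) - 1754407) = 1/((2947245 - 745) - 1754407) = 1/(2946500 - 1754407) = 1/1192093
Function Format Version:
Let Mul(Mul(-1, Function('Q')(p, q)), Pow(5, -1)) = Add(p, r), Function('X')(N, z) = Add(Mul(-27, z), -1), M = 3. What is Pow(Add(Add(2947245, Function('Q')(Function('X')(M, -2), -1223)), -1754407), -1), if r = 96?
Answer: Rational(1, 1192093) ≈ 8.3886e-7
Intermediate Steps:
Function('X')(N, z) = Add(-1, Mul(-27, z))
Function('Q')(p, q) = Add(-480, Mul(-5, p)) (Function('Q')(p, q) = Mul(-5, Add(p, 96)) = Mul(-5, Add(96, p)) = Add(-480, Mul(-5, p)))
Pow(Add(Add(2947245, Function('Q')(Function('X')(M, -2), -1223)), -1754407), -1) = Pow(Add(Add(2947245, Add(-480, Mul(-5, Add(-1, Mul(-27, -2))))), -1754407), -1) = Pow(Add(Add(2947245, Add(-480, Mul(-5, Add(-1, 54)))), -1754407), -1) = Pow(Add(Add(2947245, Add(-480, Mul(-5, 53))), -1754407), -1) = Pow(Add(Add(2947245, Add(-480, -265)), -1754407), -1) = Pow(Add(Add(2947245, -745), -1754407), -1) = Pow(Add(2946500, -1754407), -1) = Pow(1192093, -1) = Rational(1, 1192093)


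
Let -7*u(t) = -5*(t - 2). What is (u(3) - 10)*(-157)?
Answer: 10205/7 ≈ 1457.9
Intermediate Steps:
u(t) = -10/7 + 5*t/7 (u(t) = -(-5)*(t - 2)/7 = -(-5)*(-2 + t)/7 = -(10 - 5*t)/7 = -10/7 + 5*t/7)
(u(3) - 10)*(-157) = ((-10/7 + (5/7)*3) - 10)*(-157) = ((-10/7 + 15/7) - 10)*(-157) = (5/7 - 10)*(-157) = -65/7*(-157) = 10205/7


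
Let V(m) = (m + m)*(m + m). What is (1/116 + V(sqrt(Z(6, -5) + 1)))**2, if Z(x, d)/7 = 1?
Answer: 13786369/13456 ≈ 1024.6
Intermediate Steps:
Z(x, d) = 7 (Z(x, d) = 7*1 = 7)
V(m) = 4*m**2 (V(m) = (2*m)*(2*m) = 4*m**2)
(1/116 + V(sqrt(Z(6, -5) + 1)))**2 = (1/116 + 4*(sqrt(7 + 1))**2)**2 = (1/116 + 4*(sqrt(8))**2)**2 = (1/116 + 4*(2*sqrt(2))**2)**2 = (1/116 + 4*8)**2 = (1/116 + 32)**2 = (3713/116)**2 = 13786369/13456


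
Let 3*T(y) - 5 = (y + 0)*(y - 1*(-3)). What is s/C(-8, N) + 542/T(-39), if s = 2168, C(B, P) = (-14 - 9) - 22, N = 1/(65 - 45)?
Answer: -2981542/63405 ≈ -47.024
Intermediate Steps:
T(y) = 5/3 + y*(3 + y)/3 (T(y) = 5/3 + ((y + 0)*(y - 1*(-3)))/3 = 5/3 + (y*(y + 3))/3 = 5/3 + (y*(3 + y))/3 = 5/3 + y*(3 + y)/3)
N = 1/20 ≈ 0.050000
C(B, P) = -45 (C(B, P) = -23 - 22 = -45)
s/C(-8, N) + 542/T(-39) = 2168/(-45) + 542/(5/3 - 39 + (1/3)*(-39)**2) = 2168*(-1/45) + 542/(5/3 - 39 + (1/3)*1521) = -2168/45 + 542/(5/3 - 39 + 507) = -2168/45 + 542/(1409/3) = -2168/45 + 542*(3/1409) = -2168/45 + 1626/1409 = -2981542/63405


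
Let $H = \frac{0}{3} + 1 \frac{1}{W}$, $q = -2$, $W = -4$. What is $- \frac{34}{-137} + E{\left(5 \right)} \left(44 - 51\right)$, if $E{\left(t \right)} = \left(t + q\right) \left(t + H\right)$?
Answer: $- \frac{54527}{548} \approx -99.502$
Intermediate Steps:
$H = - \frac{1}{4}$ ($H = \frac{0}{3} + 1 \frac{1}{-4} = 0 \cdot \frac{1}{3} + 1 \left(- \frac{1}{4}\right) = 0 - \frac{1}{4} = - \frac{1}{4} \approx -0.25$)
$E{\left(t \right)} = \left(-2 + t\right) \left(- \frac{1}{4} + t\right)$ ($E{\left(t \right)} = \left(t - 2\right) \left(t - \frac{1}{4}\right) = \left(-2 + t\right) \left(- \frac{1}{4} + t\right)$)
$- \frac{34}{-137} + E{\left(5 \right)} \left(44 - 51\right) = - \frac{34}{-137} + \left(\frac{1}{2} + 5^{2} - \frac{45}{4}\right) \left(44 - 51\right) = \left(-34\right) \left(- \frac{1}{137}\right) + \left(\frac{1}{2} + 25 - \frac{45}{4}\right) \left(-7\right) = \frac{34}{137} + \frac{57}{4} \left(-7\right) = \frac{34}{137} - \frac{399}{4} = - \frac{54527}{548}$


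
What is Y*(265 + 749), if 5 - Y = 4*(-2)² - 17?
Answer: 6084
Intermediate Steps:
Y = 6 (Y = 5 - (4*(-2)² - 17) = 5 - (4*4 - 17) = 5 - (16 - 17) = 5 - 1*(-1) = 5 + 1 = 6)
Y*(265 + 749) = 6*(265 + 749) = 6*1014 = 6084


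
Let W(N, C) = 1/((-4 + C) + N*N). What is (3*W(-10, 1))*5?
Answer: 15/97 ≈ 0.15464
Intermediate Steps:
W(N, C) = 1/(-4 + C + N²) (W(N, C) = 1/((-4 + C) + N²) = 1/(-4 + C + N²))
(3*W(-10, 1))*5 = (3/(-4 + 1 + (-10)²))*5 = (3/(-4 + 1 + 100))*5 = (3/97)*5 = 15/97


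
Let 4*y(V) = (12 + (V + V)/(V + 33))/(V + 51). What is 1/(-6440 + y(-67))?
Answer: -1088/7006991 ≈ -0.00015527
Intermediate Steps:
y(V) = (12 + 2*V/(33 + V))/(4*(51 + V)) (y(V) = ((12 + (V + V)/(V + 33))/(V + 51))/4 = ((12 + (2*V)/(33 + V))/(51 + V))/4 = ((12 + 2*V/(33 + V))/(51 + V))/4 = (12 + 2*V/(33 + V))/(4*(51 + V)))
1/(-6440 + y(-67)) = 1/(-6440 + (198 + 7*(-67))/(2*(1683 + (-67)² + 84*(-67)))) = 1/(-6440 + (198 - 469)/(2*(1683 + 4489 - 5628))) = 1/(-6440 + (½)*(-271)/544) = 1/(-6440 + (½)*(1/544)*(-271)) = 1/(-6440 - 271/1088) = 1/(-7006991/1088) = -1088/7006991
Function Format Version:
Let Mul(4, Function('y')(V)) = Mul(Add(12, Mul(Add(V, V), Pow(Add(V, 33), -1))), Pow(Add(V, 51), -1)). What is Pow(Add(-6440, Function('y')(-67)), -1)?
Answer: Rational(-1088, 7006991) ≈ -0.00015527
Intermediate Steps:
Function('y')(V) = Mul(Rational(1, 4), Pow(Add(51, V), -1), Add(12, Mul(2, V, Pow(Add(33, V), -1)))) (Function('y')(V) = Mul(Rational(1, 4), Mul(Add(12, Mul(Add(V, V), Pow(Add(V, 33), -1))), Pow(Add(V, 51), -1))) = Mul(Rational(1, 4), Mul(Add(12, Mul(Mul(2, V), Pow(Add(33, V), -1))), Pow(Add(51, V), -1))) = Mul(Rational(1, 4), Mul(Add(12, Mul(2, V, Pow(Add(33, V), -1))), Pow(Add(51, V), -1))) = Mul(Rational(1, 4), Mul(Pow(Add(51, V), -1), Add(12, Mul(2, V, Pow(Add(33, V), -1))))) = Mul(Rational(1, 4), Pow(Add(51, V), -1), Add(12, Mul(2, V, Pow(Add(33, V), -1)))))
Pow(Add(-6440, Function('y')(-67)), -1) = Pow(Add(-6440, Mul(Rational(1, 2), Pow(Add(1683, Pow(-67, 2), Mul(84, -67)), -1), Add(198, Mul(7, -67)))), -1) = Pow(Add(-6440, Mul(Rational(1, 2), Pow(Add(1683, 4489, -5628), -1), Add(198, -469))), -1) = Pow(Add(-6440, Mul(Rational(1, 2), Pow(544, -1), -271)), -1) = Pow(Add(-6440, Mul(Rational(1, 2), Rational(1, 544), -271)), -1) = Pow(Add(-6440, Rational(-271, 1088)), -1) = Pow(Rational(-7006991, 1088), -1) = Rational(-1088, 7006991)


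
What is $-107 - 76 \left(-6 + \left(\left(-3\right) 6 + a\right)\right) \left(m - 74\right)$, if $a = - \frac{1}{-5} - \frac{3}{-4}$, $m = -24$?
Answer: $- \frac{858917}{5} \approx -1.7178 \cdot 10^{5}$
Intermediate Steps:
$a = \frac{19}{20}$ ($a = \left(-1\right) \left(- \frac{1}{5}\right) - - \frac{3}{4} = \frac{1}{5} + \frac{3}{4} = \frac{19}{20} \approx 0.95$)
$-107 - 76 \left(-6 + \left(\left(-3\right) 6 + a\right)\right) \left(m - 74\right) = -107 - 76 \left(-6 + \left(\left(-3\right) 6 + \frac{19}{20}\right)\right) \left(-24 - 74\right) = -107 - 76 \left(-6 + \left(-18 + \frac{19}{20}\right)\right) \left(-98\right) = -107 - 76 \left(-6 - \frac{341}{20}\right) \left(-98\right) = -107 - 76 \left(\left(- \frac{461}{20}\right) \left(-98\right)\right) = -107 - \frac{858382}{5} = - \frac{858917}{5}$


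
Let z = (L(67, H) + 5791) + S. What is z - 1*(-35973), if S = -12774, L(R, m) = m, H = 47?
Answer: 29037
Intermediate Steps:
z = -6936 (z = (47 + 5791) - 12774 = 5838 - 12774 = -6936)
z - 1*(-35973) = -6936 - 1*(-35973) = -6936 + 35973 = 29037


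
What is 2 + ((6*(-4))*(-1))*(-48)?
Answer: -1150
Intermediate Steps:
2 + ((6*(-4))*(-1))*(-48) = 2 - 24*(-1)*(-48) = 2 + 24*(-48) = 2 - 1152 = -1150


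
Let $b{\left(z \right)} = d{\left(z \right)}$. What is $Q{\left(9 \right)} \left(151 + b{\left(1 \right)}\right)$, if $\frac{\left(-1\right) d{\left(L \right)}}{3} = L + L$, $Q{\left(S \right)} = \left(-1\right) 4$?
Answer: $-580$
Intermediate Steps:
$Q{\left(S \right)} = -4$
$d{\left(L \right)} = - 6 L$ ($d{\left(L \right)} = - 3 \left(L + L\right) = - 3 \cdot 2 L = - 6 L$)
$b{\left(z \right)} = - 6 z$
$Q{\left(9 \right)} \left(151 + b{\left(1 \right)}\right) = - 4 \left(151 - 6\right) = \left(-4\right) 145 = -580$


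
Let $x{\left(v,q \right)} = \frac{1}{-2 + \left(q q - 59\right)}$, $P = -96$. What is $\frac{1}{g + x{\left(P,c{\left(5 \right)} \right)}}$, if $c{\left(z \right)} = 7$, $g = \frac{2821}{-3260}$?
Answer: $- \frac{4890}{4639} \approx -1.0541$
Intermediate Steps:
$g = - \frac{2821}{3260}$ ($g = 2821 \left(- \frac{1}{3260}\right) = - \frac{2821}{3260} \approx -0.86534$)
$x{\left(v,q \right)} = \frac{1}{-61 + q^{2}}$ ($x{\left(v,q \right)} = \frac{1}{-2 + \left(q^{2} - 59\right)} = \frac{1}{-2 + \left(-59 + q^{2}\right)} = \frac{1}{-61 + q^{2}}$)
$\frac{1}{g + x{\left(P,c{\left(5 \right)} \right)}} = \frac{1}{- \frac{2821}{3260} + \frac{1}{-61 + 7^{2}}} = \frac{1}{- \frac{2821}{3260} + \frac{1}{-61 + 49}} = \frac{1}{- \frac{2821}{3260} + \frac{1}{-12}} = \frac{1}{- \frac{2821}{3260} - \frac{1}{12}} = \frac{1}{- \frac{4639}{4890}} = - \frac{4890}{4639}$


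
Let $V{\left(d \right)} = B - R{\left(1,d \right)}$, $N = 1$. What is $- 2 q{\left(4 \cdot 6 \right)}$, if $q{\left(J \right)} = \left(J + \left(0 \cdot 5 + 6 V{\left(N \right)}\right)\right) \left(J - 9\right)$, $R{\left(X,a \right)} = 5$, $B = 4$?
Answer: $-540$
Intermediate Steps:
$V{\left(d \right)} = -1$ ($V{\left(d \right)} = 4 - 5 = -1$)
$q{\left(J \right)} = \left(-9 + J\right) \left(-6 + J\right)$ ($q{\left(J \right)} = \left(J + \left(0 \cdot 5 + 6 \left(-1\right)\right)\right) \left(J - 9\right) = \left(J + \left(0 - 6\right)\right) \left(-9 + J\right) = \left(J - 6\right) \left(-9 + J\right) = \left(-6 + J\right) \left(-9 + J\right) = \left(-9 + J\right) \left(-6 + J\right)$)
$- 2 q{\left(4 \cdot 6 \right)} = - 2 \left(54 + \left(4 \cdot 6\right)^{2} - 15 \cdot 4 \cdot 6\right) = - 2 \left(54 + 24^{2} - 360\right) = - 2 \left(54 + 576 - 360\right) = \left(-2\right) 270 = -540$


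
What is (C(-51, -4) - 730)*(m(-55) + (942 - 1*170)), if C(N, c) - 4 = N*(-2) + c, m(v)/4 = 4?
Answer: -494864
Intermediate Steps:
m(v) = 16 (m(v) = 4*4 = 16)
C(N, c) = 4 + c - 2*N (C(N, c) = 4 + (N*(-2) + c) = 4 + (-2*N + c) = 4 + (c - 2*N) = 4 + c - 2*N)
(C(-51, -4) - 730)*(m(-55) + (942 - 1*170)) = ((4 - 4 - 2*(-51)) - 730)*(16 + (942 - 1*170)) = ((4 - 4 + 102) - 730)*(16 + (942 - 170)) = (102 - 730)*(16 + 772) = -628*788 = -494864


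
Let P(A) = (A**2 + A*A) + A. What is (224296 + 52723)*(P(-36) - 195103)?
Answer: -53339177393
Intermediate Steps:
P(A) = A + 2*A**2 (P(A) = (A**2 + A**2) + A = 2*A**2 + A = A + 2*A**2)
(224296 + 52723)*(P(-36) - 195103) = (224296 + 52723)*(-36*(1 + 2*(-36)) - 195103) = 277019*(-36*(1 - 72) - 195103) = 277019*(-36*(-71) - 195103) = 277019*(2556 - 195103) = 277019*(-192547) = -53339177393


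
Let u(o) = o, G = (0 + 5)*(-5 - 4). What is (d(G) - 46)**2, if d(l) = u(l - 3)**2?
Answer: 5098564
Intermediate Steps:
G = -45 (G = 5*(-9) = -45)
d(l) = (-3 + l)**2 (d(l) = (l - 3)**2 = (-3 + l)**2)
(d(G) - 46)**2 = ((-3 - 45)**2 - 46)**2 = ((-48)**2 - 46)**2 = (2304 - 46)**2 = 2258**2 = 5098564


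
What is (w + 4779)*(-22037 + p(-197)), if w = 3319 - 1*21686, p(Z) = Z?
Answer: 302115592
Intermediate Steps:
w = -18367 (w = 3319 - 21686 = -18367)
(w + 4779)*(-22037 + p(-197)) = (-18367 + 4779)*(-22037 - 197) = -13588*(-22234) = 302115592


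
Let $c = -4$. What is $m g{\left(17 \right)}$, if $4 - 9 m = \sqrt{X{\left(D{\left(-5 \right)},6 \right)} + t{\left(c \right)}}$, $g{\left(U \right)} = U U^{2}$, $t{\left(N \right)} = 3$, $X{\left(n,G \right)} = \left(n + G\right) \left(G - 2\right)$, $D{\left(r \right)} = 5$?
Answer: $\frac{19652}{9} - \frac{4913 \sqrt{47}}{9} \approx -1558.9$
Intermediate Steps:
$X{\left(n,G \right)} = \left(-2 + G\right) \left(G + n\right)$ ($X{\left(n,G \right)} = \left(G + n\right) \left(-2 + G\right) = \left(-2 + G\right) \left(G + n\right)$)
$g{\left(U \right)} = U^{3}$
$m = \frac{4}{9} - \frac{\sqrt{47}}{9}$ ($m = \frac{4}{9} - \frac{\sqrt{\left(6^{2} - 12 - 10 + 6 \cdot 5\right) + 3}}{9} = \frac{4}{9} - \frac{\sqrt{\left(36 - 12 - 10 + 30\right) + 3}}{9} = \frac{4}{9} - \frac{\sqrt{44 + 3}}{9} = \frac{4}{9} - \frac{\sqrt{47}}{9} \approx -0.3173$)
$m g{\left(17 \right)} = \left(\frac{4}{9} - \frac{\sqrt{47}}{9}\right) 17^{3} = \left(\frac{4}{9} - \frac{\sqrt{47}}{9}\right) 4913 = \frac{19652}{9} - \frac{4913 \sqrt{47}}{9}$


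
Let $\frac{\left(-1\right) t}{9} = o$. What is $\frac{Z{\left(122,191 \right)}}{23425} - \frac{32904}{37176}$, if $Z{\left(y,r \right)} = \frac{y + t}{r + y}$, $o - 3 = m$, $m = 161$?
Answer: $- \frac{10054303621}{11357306725} \approx -0.88527$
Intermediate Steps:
$o = 164$ ($o = 3 + 161 = 164$)
$t = -1476$ ($t = \left(-9\right) 164 = -1476$)
$Z{\left(y,r \right)} = \frac{-1476 + y}{r + y}$ ($Z{\left(y,r \right)} = \frac{y - 1476}{r + y} = \frac{-1476 + y}{r + y}$)
$\frac{Z{\left(122,191 \right)}}{23425} - \frac{32904}{37176} = \frac{\frac{1}{191 + 122} \left(-1476 + 122\right)}{23425} - \frac{32904}{37176} = \frac{1}{313} \left(-1354\right) \frac{1}{23425} - \frac{1371}{1549} = \left(- \frac{1354}{313}\right) \frac{1}{23425} - \frac{1371}{1549} = - \frac{1354}{7332025} - \frac{1371}{1549} = - \frac{10054303621}{11357306725}$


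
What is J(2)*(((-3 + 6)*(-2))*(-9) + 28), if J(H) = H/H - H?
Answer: -82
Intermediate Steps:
J(H) = 1 - H
J(2)*(((-3 + 6)*(-2))*(-9) + 28) = (1 - 1*2)*(((-3 + 6)*(-2))*(-9) + 28) = (1 - 2)*((3*(-2))*(-9) + 28) = -(-6*(-9) + 28) = -(54 + 28) = -1*82 = -82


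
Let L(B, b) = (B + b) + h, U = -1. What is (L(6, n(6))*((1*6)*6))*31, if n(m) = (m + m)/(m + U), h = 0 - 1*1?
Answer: 41292/5 ≈ 8258.4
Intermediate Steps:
h = -1 (h = 0 - 1 = -1)
n(m) = 2*m/(-1 + m) (n(m) = (m + m)/(m - 1) = (2*m)/(-1 + m) = 2*m/(-1 + m))
L(B, b) = -1 + B + b (L(B, b) = (B + b) - 1 = -1 + B + b)
(L(6, n(6))*((1*6)*6))*31 = ((-1 + 6 + 2*6/(-1 + 6))*((1*6)*6))*31 = ((-1 + 6 + 2*6/5)*(6*6))*31 = ((-1 + 6 + 2*6*(1/5))*36)*31 = ((-1 + 6 + 12/5)*36)*31 = ((37/5)*36)*31 = (1332/5)*31 = 41292/5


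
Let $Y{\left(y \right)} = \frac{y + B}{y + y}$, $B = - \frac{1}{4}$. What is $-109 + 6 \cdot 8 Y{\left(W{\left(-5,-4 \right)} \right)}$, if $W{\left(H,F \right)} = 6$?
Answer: $-86$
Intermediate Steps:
$B = - \frac{1}{4}$ ($B = \left(-1\right) \frac{1}{4} = - \frac{1}{4} \approx -0.25$)
$Y{\left(y \right)} = \frac{- \frac{1}{4} + y}{2 y}$ ($Y{\left(y \right)} = \frac{y - \frac{1}{4}}{y + y} = \frac{- \frac{1}{4} + y}{2 y}$)
$-109 + 6 \cdot 8 Y{\left(W{\left(-5,-4 \right)} \right)} = -109 + 6 \cdot 8 \frac{-1 + 4 \cdot 6}{8 \cdot 6} = -109 + 48 \cdot \frac{1}{8} \cdot \frac{1}{6} \left(-1 + 24\right) = -109 + 48 \cdot \frac{1}{8} \cdot \frac{1}{6} \cdot 23 = -109 + 48 \cdot \frac{23}{48} = -109 + 23 = -86$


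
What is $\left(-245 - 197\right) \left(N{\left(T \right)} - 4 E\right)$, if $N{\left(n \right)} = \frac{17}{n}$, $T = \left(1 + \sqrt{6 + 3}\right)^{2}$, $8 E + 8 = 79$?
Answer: $\frac{121771}{8} \approx 15221.0$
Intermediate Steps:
$E = \frac{71}{8}$ ($E = -1 + \frac{1}{8} \cdot 79 = -1 + \frac{79}{8} = \frac{71}{8} \approx 8.875$)
$T = 16$ ($T = \left(1 + \sqrt{9}\right)^{2} = \left(1 + 3\right)^{2} = 4^{2} = 16$)
$\left(-245 - 197\right) \left(N{\left(T \right)} - 4 E\right) = \left(-245 - 197\right) \left(\frac{17}{16} - \frac{71}{2}\right) = - 442 \left(17 \cdot \frac{1}{16} - \frac{71}{2}\right) = - 442 \left(\frac{17}{16} - \frac{71}{2}\right) = \left(-442\right) \left(- \frac{551}{16}\right) = \frac{121771}{8}$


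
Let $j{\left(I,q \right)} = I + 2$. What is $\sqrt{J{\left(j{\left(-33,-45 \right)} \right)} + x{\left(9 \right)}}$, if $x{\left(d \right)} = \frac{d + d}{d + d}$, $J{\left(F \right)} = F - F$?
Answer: $1$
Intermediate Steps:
$j{\left(I,q \right)} = 2 + I$
$J{\left(F \right)} = 0$
$x{\left(d \right)} = 1$ ($x{\left(d \right)} = \frac{2 d}{2 d} = 2 d \frac{1}{2 d} = 1$)
$\sqrt{J{\left(j{\left(-33,-45 \right)} \right)} + x{\left(9 \right)}} = \sqrt{0 + 1} = \sqrt{1} = 1$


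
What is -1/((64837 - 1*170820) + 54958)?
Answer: 1/51025 ≈ 1.9598e-5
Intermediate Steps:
-1/((64837 - 1*170820) + 54958) = -1/((64837 - 170820) + 54958) = -1/(-105983 + 54958) = -1/(-51025) = -1*(-1/51025) = 1/51025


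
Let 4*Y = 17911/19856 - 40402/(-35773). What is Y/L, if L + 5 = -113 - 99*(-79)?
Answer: 1442952315/21886031294656 ≈ 6.5930e-5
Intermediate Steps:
L = 7703 (L = -5 + (-113 - 99*(-79)) = -5 + (-113 + 7821) = -5 + 7708 = 7703)
Y = 1442952315/2841234752 (Y = (17911/19856 - 40402/(-35773))/4 = (17911*(1/19856) - 40402*(-1/35773))/4 = (17911/19856 + 40402/35773)/4 = (1/4)*(1442952315/710308688) = 1442952315/2841234752 ≈ 0.50786)
Y/L = (1442952315/2841234752)/7703 = (1442952315/2841234752)*(1/7703) = 1442952315/21886031294656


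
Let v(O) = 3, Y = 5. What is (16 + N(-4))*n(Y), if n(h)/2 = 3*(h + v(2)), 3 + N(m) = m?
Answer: 432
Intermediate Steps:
N(m) = -3 + m
n(h) = 18 + 6*h (n(h) = 2*(3*(h + 3)) = 2*(3*(3 + h)) = 2*(9 + 3*h) = 18 + 6*h)
(16 + N(-4))*n(Y) = (16 + (-3 - 4))*(18 + 6*5) = (16 - 7)*(18 + 30) = 9*48 = 432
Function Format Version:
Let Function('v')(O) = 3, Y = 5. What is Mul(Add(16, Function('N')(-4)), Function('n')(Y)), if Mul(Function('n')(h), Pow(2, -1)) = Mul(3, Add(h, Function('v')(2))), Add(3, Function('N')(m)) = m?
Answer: 432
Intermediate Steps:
Function('N')(m) = Add(-3, m)
Function('n')(h) = Add(18, Mul(6, h)) (Function('n')(h) = Mul(2, Mul(3, Add(h, 3))) = Mul(2, Mul(3, Add(3, h))) = Mul(2, Add(9, Mul(3, h))) = Add(18, Mul(6, h)))
Mul(Add(16, Function('N')(-4)), Function('n')(Y)) = Mul(Add(16, Add(-3, -4)), Add(18, Mul(6, 5))) = Mul(Add(16, -7), Add(18, 30)) = Mul(9, 48) = 432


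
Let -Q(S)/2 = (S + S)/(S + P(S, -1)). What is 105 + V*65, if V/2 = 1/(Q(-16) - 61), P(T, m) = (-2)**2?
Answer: 20505/199 ≈ 103.04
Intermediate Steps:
P(T, m) = 4
Q(S) = -4*S/(4 + S) (Q(S) = -2*(S + S)/(S + 4) = -2*2*S/(4 + S) = -4*S/(4 + S))
V = -6/199 (V = 2/(-4*(-16)/(4 - 16) - 61) = 2/(-4*(-16)/(-12) - 61) = 2/(-4*(-16)*(-1/12) - 61) = 2/(-16/3 - 61) = 2/(-199/3) = 2*(-3/199) = -6/199 ≈ -0.030151)
105 + V*65 = 105 - 6/199*65 = 105 - 390/199 = 20505/199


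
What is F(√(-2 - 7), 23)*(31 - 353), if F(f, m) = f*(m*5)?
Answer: -111090*I ≈ -1.1109e+5*I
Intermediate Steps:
F(f, m) = 5*f*m (F(f, m) = f*(5*m) = 5*f*m)
F(√(-2 - 7), 23)*(31 - 353) = (5*√(-2 - 7)*23)*(31 - 353) = (5*√(-9)*23)*(-322) = (5*(3*I)*23)*(-322) = (345*I)*(-322) = -111090*I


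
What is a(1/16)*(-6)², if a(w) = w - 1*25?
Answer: -3591/4 ≈ -897.75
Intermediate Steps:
a(w) = -25 + w (a(w) = w - 25 = -25 + w)
a(1/16)*(-6)² = (-25 + 1/16)*(-6)² = (-25 + 1/16)*36 = -399/16*36 = -3591/4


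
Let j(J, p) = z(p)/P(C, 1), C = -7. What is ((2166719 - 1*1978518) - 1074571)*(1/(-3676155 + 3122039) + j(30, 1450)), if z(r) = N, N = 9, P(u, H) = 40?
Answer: -110508268387/554116 ≈ -1.9943e+5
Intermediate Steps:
z(r) = 9
j(J, p) = 9/40
((2166719 - 1*1978518) - 1074571)*(1/(-3676155 + 3122039) + j(30, 1450)) = ((2166719 - 1*1978518) - 1074571)*(1/(-3676155 + 3122039) + 9/40) = ((2166719 - 1978518) - 1074571)*(1/(-554116) + 9/40) = (188201 - 1074571)*(-1/554116 + 9/40) = -886370*1246751/5541160 = -110508268387/554116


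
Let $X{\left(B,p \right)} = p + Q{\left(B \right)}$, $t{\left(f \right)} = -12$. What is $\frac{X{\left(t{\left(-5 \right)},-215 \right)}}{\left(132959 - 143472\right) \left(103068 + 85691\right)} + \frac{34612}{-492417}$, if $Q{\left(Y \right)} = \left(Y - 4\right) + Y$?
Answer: $- \frac{68684741921273}{977163801108039} \approx -0.07029$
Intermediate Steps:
$Q{\left(Y \right)} = -4 + 2 Y$ ($Q{\left(Y \right)} = \left(-4 + Y\right) + Y = -4 + 2 Y$)
$X{\left(B,p \right)} = -4 + p + 2 B$ ($X{\left(B,p \right)} = p + \left(-4 + 2 B\right) = -4 + p + 2 B$)
$\frac{X{\left(t{\left(-5 \right)},-215 \right)}}{\left(132959 - 143472\right) \left(103068 + 85691\right)} + \frac{34612}{-492417} = \frac{-4 - 215 + 2 \left(-12\right)}{\left(132959 - 143472\right) \left(103068 + 85691\right)} + \frac{34612}{-492417} = \frac{-4 - 215 - 24}{\left(-10513\right) 188759} + 34612 \left(- \frac{1}{492417}\right) = - \frac{243}{-1984423367} - \frac{34612}{492417} = \left(-243\right) \left(- \frac{1}{1984423367}\right) - \frac{34612}{492417} = \frac{243}{1984423367} - \frac{34612}{492417} = - \frac{68684741921273}{977163801108039}$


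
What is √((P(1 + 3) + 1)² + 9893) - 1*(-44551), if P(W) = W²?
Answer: 44551 + √10182 ≈ 44652.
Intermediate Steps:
√((P(1 + 3) + 1)² + 9893) - 1*(-44551) = √(((1 + 3)² + 1)² + 9893) - 1*(-44551) = √((4² + 1)² + 9893) + 44551 = √((16 + 1)² + 9893) + 44551 = √(17² + 9893) + 44551 = √(289 + 9893) + 44551 = √10182 + 44551 = 44551 + √10182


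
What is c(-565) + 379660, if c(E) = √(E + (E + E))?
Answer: 379660 + I*√1695 ≈ 3.7966e+5 + 41.17*I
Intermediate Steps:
c(E) = √3*√E (c(E) = √(E + 2*E) = √(3*E) = √3*√E)
c(-565) + 379660 = √3*√(-565) + 379660 = √3*(I*√565) + 379660 = I*√1695 + 379660 = 379660 + I*√1695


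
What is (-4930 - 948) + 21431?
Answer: 15553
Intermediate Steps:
(-4930 - 948) + 21431 = -5878 + 21431 = 15553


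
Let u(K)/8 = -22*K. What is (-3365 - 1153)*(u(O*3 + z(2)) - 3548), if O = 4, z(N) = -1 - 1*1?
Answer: 23981544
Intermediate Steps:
z(N) = -2 (z(N) = -1 - 1 = -2)
u(K) = -176*K (u(K) = 8*(-22*K) = -176*K)
(-3365 - 1153)*(u(O*3 + z(2)) - 3548) = (-3365 - 1153)*(-176*(4*3 - 2) - 3548) = -4518*(-176*(12 - 2) - 3548) = -4518*(-176*10 - 3548) = -4518*(-1760 - 3548) = -4518*(-5308) = 23981544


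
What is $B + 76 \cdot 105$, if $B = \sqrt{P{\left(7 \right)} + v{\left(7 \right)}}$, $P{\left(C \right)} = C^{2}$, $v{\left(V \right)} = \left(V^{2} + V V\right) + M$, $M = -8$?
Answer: $7980 + \sqrt{139} \approx 7991.8$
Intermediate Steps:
$v{\left(V \right)} = -8 + 2 V^{2}$ ($v{\left(V \right)} = \left(V^{2} + V V\right) - 8 = \left(V^{2} + V^{2}\right) - 8 = 2 V^{2} - 8 = -8 + 2 V^{2}$)
$B = \sqrt{139}$ ($B = \sqrt{7^{2} - \left(8 - 2 \cdot 7^{2}\right)} = \sqrt{49 + \left(-8 + 2 \cdot 49\right)} = \sqrt{49 + \left(-8 + 98\right)} = \sqrt{49 + 90} = \sqrt{139} \approx 11.79$)
$B + 76 \cdot 105 = \sqrt{139} + 76 \cdot 105 = \sqrt{139} + 7980 = 7980 + \sqrt{139}$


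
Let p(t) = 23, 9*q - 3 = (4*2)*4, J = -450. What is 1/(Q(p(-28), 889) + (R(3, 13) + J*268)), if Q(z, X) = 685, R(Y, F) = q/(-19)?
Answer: -171/20505500 ≈ -8.3392e-6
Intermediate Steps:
q = 35/9 (q = ⅓ + ((4*2)*4)/9 = ⅓ + (8*4)/9 = ⅓ + (⅑)*32 = ⅓ + 32/9 = 35/9 ≈ 3.8889)
R(Y, F) = -35/171 (R(Y, F) = (35/9)/(-19) = (35/9)*(-1/19) = -35/171)
1/(Q(p(-28), 889) + (R(3, 13) + J*268)) = 1/(685 + (-35/171 - 450*268)) = 1/(685 + (-35/171 - 120600)) = 1/(685 - 20622635/171) = 1/(-20505500/171) = -171/20505500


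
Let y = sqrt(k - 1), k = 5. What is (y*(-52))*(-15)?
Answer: 1560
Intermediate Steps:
y = 2 (y = sqrt(5 - 1) = sqrt(4) = 2)
(y*(-52))*(-15) = (2*(-52))*(-15) = -104*(-15) = 1560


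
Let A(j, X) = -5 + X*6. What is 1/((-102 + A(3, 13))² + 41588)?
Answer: 1/42429 ≈ 2.3569e-5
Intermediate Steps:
A(j, X) = -5 + 6*X
1/((-102 + A(3, 13))² + 41588) = 1/((-102 + (-5 + 6*13))² + 41588) = 1/((-102 + (-5 + 78))² + 41588) = 1/((-102 + 73)² + 41588) = 1/((-29)² + 41588) = 1/(841 + 41588) = 1/42429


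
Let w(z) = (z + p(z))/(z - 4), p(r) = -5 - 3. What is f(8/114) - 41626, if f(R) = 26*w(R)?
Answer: -1164059/28 ≈ -41574.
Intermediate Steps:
p(r) = -8
w(z) = (-8 + z)/(-4 + z) (w(z) = (z - 8)/(z - 4) = (-8 + z)/(-4 + z))
f(R) = 26*(-8 + R)/(-4 + R) (f(R) = 26*((-8 + R)/(-4 + R)) = 26*(-8 + R)/(-4 + R))
f(8/114) - 41626 = 26*(-8 + 8/114)/(-4 + 8/114) - 41626 = 26*(-8 + 8*(1/114))/(-4 + 8*(1/114)) - 41626 = 26*(-8 + 4/57)/(-4 + 4/57) - 41626 = 26*(-452/57)/(-224/57) - 41626 = 26*(-57/224)*(-452/57) - 41626 = 1469/28 - 41626 = -1164059/28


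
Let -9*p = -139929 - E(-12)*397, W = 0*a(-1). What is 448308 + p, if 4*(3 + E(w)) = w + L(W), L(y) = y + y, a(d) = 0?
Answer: 463591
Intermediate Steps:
W = 0 (W = 0*0 = 0)
L(y) = 2*y
E(w) = -3 + w/4 (E(w) = -3 + (w + 2*0)/4 = -3 + (w + 0)/4 = -3 + w/4)
p = 15283 (p = -(-139929 - (-3 + (¼)*(-12))*397)/9 = -(-139929 - (-3 - 3)*397)/9 = -(-139929 - (-6)*397)/9 = -(-139929 - 1*(-2382))/9 = -(-139929 + 2382)/9 = -⅑*(-137547) = 15283)
448308 + p = 448308 + 15283 = 463591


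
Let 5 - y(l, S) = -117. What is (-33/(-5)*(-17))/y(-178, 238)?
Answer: -561/610 ≈ -0.91967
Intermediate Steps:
y(l, S) = 122 (y(l, S) = 5 - 1*(-117) = 5 + 117 = 122)
(-33/(-5)*(-17))/y(-178, 238) = (-33/(-5)*(-17))/122 = (-33*(-1/5)*(-17))*(1/122) = ((33/5)*(-17))*(1/122) = -561/5*1/122 = -561/610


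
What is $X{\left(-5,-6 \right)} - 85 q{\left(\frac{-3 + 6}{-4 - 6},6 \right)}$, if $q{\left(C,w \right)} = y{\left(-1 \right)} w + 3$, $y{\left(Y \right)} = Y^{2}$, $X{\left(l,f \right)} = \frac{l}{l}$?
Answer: $-764$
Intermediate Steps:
$X{\left(l,f \right)} = 1$
$q{\left(C,w \right)} = 3 + w$ ($q{\left(C,w \right)} = \left(-1\right)^{2} w + 3 = 1 w + 3 = w + 3 = 3 + w$)
$X{\left(-5,-6 \right)} - 85 q{\left(\frac{-3 + 6}{-4 - 6},6 \right)} = 1 - 85 \left(3 + 6\right) = 1 - 765 = -764$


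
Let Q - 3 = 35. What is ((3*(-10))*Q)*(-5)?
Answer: 5700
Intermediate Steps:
Q = 38 (Q = 3 + 35 = 38)
((3*(-10))*Q)*(-5) = ((3*(-10))*38)*(-5) = -30*38*(-5) = -1140*(-5) = 5700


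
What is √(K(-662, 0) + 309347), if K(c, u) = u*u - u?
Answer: √309347 ≈ 556.19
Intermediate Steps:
K(c, u) = u² - u
√(K(-662, 0) + 309347) = √(0*(-1 + 0) + 309347) = √(0*(-1) + 309347) = √(0 + 309347) = √309347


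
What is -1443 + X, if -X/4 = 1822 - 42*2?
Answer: -8395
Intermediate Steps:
X = -6952 (X = -4*(1822 - 42*2) = -4*(1822 - 84) = -4*1738 = -6952)
-1443 + X = -1443 - 6952 = -8395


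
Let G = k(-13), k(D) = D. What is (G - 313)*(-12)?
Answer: 3912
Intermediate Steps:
G = -13
(G - 313)*(-12) = (-13 - 313)*(-12) = -326*(-12) = 3912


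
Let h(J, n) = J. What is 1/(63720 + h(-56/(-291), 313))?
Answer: 291/18542576 ≈ 1.5694e-5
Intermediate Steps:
1/(63720 + h(-56/(-291), 313)) = 1/(63720 - 56/(-291)) = 1/(63720 - 56*(-1/291)) = 1/(63720 + 56/291) = 1/(18542576/291) = 291/18542576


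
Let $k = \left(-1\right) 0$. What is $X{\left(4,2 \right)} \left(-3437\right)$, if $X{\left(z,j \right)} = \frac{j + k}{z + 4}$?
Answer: $- \frac{3437}{4} \approx -859.25$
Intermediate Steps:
$k = 0$
$X{\left(z,j \right)} = \frac{j}{4 + z}$ ($X{\left(z,j \right)} = \frac{j + 0}{z + 4} = \frac{j}{4 + z}$)
$X{\left(4,2 \right)} \left(-3437\right) = \frac{2}{4 + 4} \left(-3437\right) = \frac{2}{8} \left(-3437\right) = 2 \cdot \frac{1}{8} \left(-3437\right) = \frac{1}{4} \left(-3437\right) = - \frac{3437}{4}$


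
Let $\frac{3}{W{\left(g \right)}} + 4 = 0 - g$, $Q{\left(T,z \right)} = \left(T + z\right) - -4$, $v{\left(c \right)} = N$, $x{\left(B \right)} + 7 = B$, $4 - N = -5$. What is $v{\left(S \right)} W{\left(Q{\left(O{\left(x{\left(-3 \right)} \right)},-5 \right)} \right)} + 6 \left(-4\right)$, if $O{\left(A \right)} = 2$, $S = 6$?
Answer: $- \frac{147}{5} \approx -29.4$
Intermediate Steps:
$N = 9$ ($N = 4 - -5 = 4 + 5 = 9$)
$x{\left(B \right)} = -7 + B$
$v{\left(c \right)} = 9$
$Q{\left(T,z \right)} = 4 + T + z$ ($Q{\left(T,z \right)} = \left(T + z\right) + 4 = 4 + T + z$)
$W{\left(g \right)} = \frac{3}{-4 - g}$ ($W{\left(g \right)} = \frac{3}{-4 + \left(0 - g\right)} = \frac{3}{-4 - g}$)
$v{\left(S \right)} W{\left(Q{\left(O{\left(x{\left(-3 \right)} \right)},-5 \right)} \right)} + 6 \left(-4\right) = 9 \left(- \frac{3}{4 + \left(4 + 2 - 5\right)}\right) + 6 \left(-4\right) = 9 \left(- \frac{3}{4 + 1}\right) - 24 = 9 \left(- \frac{3}{5}\right) - 24 = - \frac{27}{5} - 24 = - \frac{147}{5}$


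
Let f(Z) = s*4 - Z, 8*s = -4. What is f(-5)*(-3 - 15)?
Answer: -54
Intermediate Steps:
s = -½ (s = (⅛)*(-4) = -½ ≈ -0.50000)
f(Z) = -2 - Z (f(Z) = -½*4 - Z = -2 - Z)
f(-5)*(-3 - 15) = (-2 - 1*(-5))*(-3 - 15) = (-2 + 5)*(-18) = 3*(-18) = -54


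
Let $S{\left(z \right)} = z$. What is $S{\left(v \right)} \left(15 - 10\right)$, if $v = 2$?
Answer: $10$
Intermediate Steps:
$S{\left(v \right)} \left(15 - 10\right) = 2 \left(15 - 10\right) = 2 \cdot 5 = 10$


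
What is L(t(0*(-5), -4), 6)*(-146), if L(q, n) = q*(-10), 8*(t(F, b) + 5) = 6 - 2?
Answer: -6570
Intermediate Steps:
t(F, b) = -9/2 (t(F, b) = -5 + (6 - 2)/8 = -5 + (⅛)*4 = -5 + ½ = -9/2)
L(q, n) = -10*q
L(t(0*(-5), -4), 6)*(-146) = -10*(-9/2)*(-146) = 45*(-146) = -6570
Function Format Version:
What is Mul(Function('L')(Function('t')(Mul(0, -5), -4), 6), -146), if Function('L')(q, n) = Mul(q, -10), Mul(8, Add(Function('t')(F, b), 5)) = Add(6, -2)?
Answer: -6570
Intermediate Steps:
Function('t')(F, b) = Rational(-9, 2) (Function('t')(F, b) = Add(-5, Mul(Rational(1, 8), Add(6, -2))) = Add(-5, Mul(Rational(1, 8), 4)) = Add(-5, Rational(1, 2)) = Rational(-9, 2))
Function('L')(q, n) = Mul(-10, q)
Mul(Function('L')(Function('t')(Mul(0, -5), -4), 6), -146) = Mul(Mul(-10, Rational(-9, 2)), -146) = Mul(45, -146) = -6570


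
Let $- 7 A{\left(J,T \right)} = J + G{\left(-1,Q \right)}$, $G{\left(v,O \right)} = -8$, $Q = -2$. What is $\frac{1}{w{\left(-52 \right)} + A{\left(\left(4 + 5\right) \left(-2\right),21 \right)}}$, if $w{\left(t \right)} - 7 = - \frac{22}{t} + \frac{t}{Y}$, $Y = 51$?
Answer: $\frac{9282}{93913} \approx 0.098836$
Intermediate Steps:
$w{\left(t \right)} = 7 - \frac{22}{t} + \frac{t}{51}$ ($w{\left(t \right)} = 7 + \left(- \frac{22}{t} + \frac{t}{51}\right) = 7 - \frac{22}{t} + \frac{t}{51}$)
$A{\left(J,T \right)} = \frac{8}{7} - \frac{J}{7}$ ($A{\left(J,T \right)} = - \frac{J - 8}{7} = - \frac{-8 + J}{7} = \frac{8}{7} - \frac{J}{7}$)
$\frac{1}{w{\left(-52 \right)} + A{\left(\left(4 + 5\right) \left(-2\right),21 \right)}} = \frac{1}{\left(7 - \frac{22}{-52} + \frac{1}{51} \left(-52\right)\right) - \left(- \frac{8}{7} + \frac{\left(4 + 5\right) \left(-2\right)}{7}\right)} = \frac{1}{\left(7 - - \frac{11}{26} - \frac{52}{51}\right) - \left(- \frac{8}{7} + \frac{9 \left(-2\right)}{7}\right)} = \frac{1}{\left(7 + \frac{11}{26} - \frac{52}{51}\right) + \left(\frac{8}{7} - - \frac{18}{7}\right)} = \frac{1}{\frac{8491}{1326} + \left(\frac{8}{7} + \frac{18}{7}\right)} = \frac{1}{\frac{8491}{1326} + \frac{26}{7}} = \frac{1}{\frac{93913}{9282}} = \frac{9282}{93913}$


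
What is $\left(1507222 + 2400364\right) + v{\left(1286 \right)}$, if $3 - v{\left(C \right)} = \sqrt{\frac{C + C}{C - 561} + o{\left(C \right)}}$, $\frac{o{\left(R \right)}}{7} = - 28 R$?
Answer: $3907589 - \frac{2 i \sqrt{1324850703}}{145} \approx 3.9076 \cdot 10^{6} - 502.05 i$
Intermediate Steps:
$o{\left(R \right)} = - 196 R$ ($o{\left(R \right)} = 7 \left(- 28 R\right) = - 196 R$)
$v{\left(C \right)} = 3 - \sqrt{- 196 C + \frac{2 C}{-561 + C}}$ ($v{\left(C \right)} = 3 - \sqrt{\frac{C + C}{C - 561} - 196 C} = 3 - \sqrt{\frac{2 C}{-561 + C} - 196 C} = 3 - \sqrt{- 196 C + \frac{2 C}{-561 + C}}$)
$\left(1507222 + 2400364\right) + v{\left(1286 \right)} = \left(1507222 + 2400364\right) + \left(3 - \sqrt{2} \sqrt{\left(-1\right) 1286 \frac{1}{-561 + 1286} \left(-54979 + 98 \cdot 1286\right)}\right) = 3907586 + \left(3 - \sqrt{2} \sqrt{\left(-1\right) 1286 \cdot \frac{1}{725} \left(-54979 + 126028\right)}\right) = 3907586 + \left(3 - \sqrt{2} \sqrt{\left(-1\right) 1286 \cdot \frac{1}{725} \cdot 71049}\right) = 3907586 + \left(3 - \sqrt{2} \sqrt{- \frac{91369014}{725}}\right) = 3907586 + \left(3 - \sqrt{2} \frac{i \sqrt{2649701406}}{145}\right) = 3907586 + \left(3 - \frac{2 i \sqrt{1324850703}}{145}\right) = 3907589 - \frac{2 i \sqrt{1324850703}}{145}$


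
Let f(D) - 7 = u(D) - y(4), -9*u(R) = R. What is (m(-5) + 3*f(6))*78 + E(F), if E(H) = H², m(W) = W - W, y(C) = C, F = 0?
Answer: 546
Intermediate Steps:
u(R) = -R/9
f(D) = 3 - D/9 (f(D) = 7 + (-D/9 - 1*4) = 7 + (-D/9 - 4) = 7 + (-4 - D/9) = 3 - D/9)
m(W) = 0
(m(-5) + 3*f(6))*78 + E(F) = (0 + 3*(3 - ⅑*6))*78 + 0² = (0 + 3*(3 - ⅔))*78 + 0 = (0 + 3*(7/3))*78 + 0 = (0 + 7)*78 + 0 = 7*78 + 0 = 546 + 0 = 546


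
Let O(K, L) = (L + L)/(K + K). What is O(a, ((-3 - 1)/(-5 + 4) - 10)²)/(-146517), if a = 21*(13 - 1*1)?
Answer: -1/1025619 ≈ -9.7502e-7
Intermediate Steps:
a = 252 (a = 21*(13 - 1) = 21*12 = 252)
O(K, L) = L/K (O(K, L) = (2*L)/((2*K)) = (2*L)*(1/(2*K)) = L/K)
O(a, ((-3 - 1)/(-5 + 4) - 10)²)/(-146517) = (((-3 - 1)/(-5 + 4) - 10)²/252)/(-146517) = ((-4/(-1) - 10)²*(1/252))*(-1/146517) = ((-4*(-1) - 10)²*(1/252))*(-1/146517) = ((4 - 10)²*(1/252))*(-1/146517) = ((-6)²*(1/252))*(-1/146517) = (36*(1/252))*(-1/146517) = (⅐)*(-1/146517) = -1/1025619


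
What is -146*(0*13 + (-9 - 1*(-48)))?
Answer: -5694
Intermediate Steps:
-146*(0*13 + (-9 - 1*(-48))) = -146*(0 + (-9 + 48)) = -146*(0 + 39) = -146*39 = -5694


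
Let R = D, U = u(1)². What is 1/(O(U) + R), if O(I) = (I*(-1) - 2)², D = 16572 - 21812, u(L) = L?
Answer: -1/5231 ≈ -0.00019117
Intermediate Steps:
U = 1 (U = 1² = 1)
D = -5240
O(I) = (-2 - I)² (O(I) = (-I - 2)² = (-2 - I)²)
R = -5240
1/(O(U) + R) = 1/((2 + 1)² - 5240) = 1/(3² - 5240) = 1/(9 - 5240) = 1/(-5231) = -1/5231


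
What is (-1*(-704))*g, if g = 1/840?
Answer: 88/105 ≈ 0.83809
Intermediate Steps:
g = 1/840 ≈ 0.0011905
(-1*(-704))*g = -1*(-704)*(1/840) = 704*(1/840) = 88/105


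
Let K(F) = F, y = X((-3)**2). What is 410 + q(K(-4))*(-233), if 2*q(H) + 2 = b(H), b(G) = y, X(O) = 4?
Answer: 177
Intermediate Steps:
y = 4
b(G) = 4
q(H) = 1 (q(H) = -1 + (1/2)*4 = -1 + 2 = 1)
410 + q(K(-4))*(-233) = 410 + 1*(-233) = 410 - 233 = 177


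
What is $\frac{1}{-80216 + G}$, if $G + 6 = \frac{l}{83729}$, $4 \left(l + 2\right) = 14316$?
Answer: $- \frac{83729}{6716904261} \approx -1.2465 \cdot 10^{-5}$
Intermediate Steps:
$l = 3577$ ($l = -2 + \frac{1}{4} \cdot 14316 = -2 + 3579 = 3577$)
$G = - \frac{498797}{83729}$ ($G = -6 + \frac{3577}{83729} = - \frac{498797}{83729} \approx -5.9573$)
$\frac{1}{-80216 + G} = \frac{1}{-80216 - \frac{498797}{83729}} = \frac{1}{- \frac{6716904261}{83729}} = - \frac{83729}{6716904261}$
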